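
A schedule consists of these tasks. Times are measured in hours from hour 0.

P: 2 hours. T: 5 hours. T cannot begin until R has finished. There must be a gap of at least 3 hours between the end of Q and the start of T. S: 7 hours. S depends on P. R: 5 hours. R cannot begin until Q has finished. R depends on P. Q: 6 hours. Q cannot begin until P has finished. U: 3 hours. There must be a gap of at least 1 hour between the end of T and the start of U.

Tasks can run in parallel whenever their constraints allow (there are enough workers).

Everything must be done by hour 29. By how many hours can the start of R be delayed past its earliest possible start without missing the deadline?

P can start immediately at hour 0; it finishes at hour 2.
After P (finishes hour 2), Q can start at hour 2 and finishes at hour 8.
For R: Q (finishes hour 8); P (finishes hour 2). Taking the maximum gives a start of hour 8, and it finishes at 8 + 5 = hour 13.

Working backward from the deadline:
To finish by hour 29, U (duration 3) must start no later than hour 26.
Since U (must start by hour 26, minus 1-hour gap → hour 25) depends on it, T must finish by hour 25. Backing off its 5-hour duration gives a latest start of hour 20.
R must finish before T (must start by hour 20). With a 5-hour duration, R must start by 20 − 5 = hour 15.
So R can start as early as hour 8 and as late as hour 15, giving 15 − 8 = 7 hours of slack.

7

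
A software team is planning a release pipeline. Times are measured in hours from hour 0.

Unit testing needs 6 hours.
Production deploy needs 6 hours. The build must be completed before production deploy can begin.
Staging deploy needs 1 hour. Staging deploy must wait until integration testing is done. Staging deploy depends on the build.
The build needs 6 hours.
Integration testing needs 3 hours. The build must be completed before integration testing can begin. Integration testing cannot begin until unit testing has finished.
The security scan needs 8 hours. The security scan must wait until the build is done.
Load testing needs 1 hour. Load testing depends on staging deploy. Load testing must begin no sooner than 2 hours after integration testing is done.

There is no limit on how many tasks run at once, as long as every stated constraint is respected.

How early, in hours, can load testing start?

11

Nothing blocks unit testing, so it runs from hour 0 to hour 6.
The build has no prerequisites, so it starts at hour 0 and finishes at hour 6.
Integration testing needs all of the build (finishes hour 6); unit testing (finishes hour 6). That puts its earliest start at hour 6; it finishes at 6 + 3 = hour 9.
Staging deploy cannot start until integration testing (finishes hour 9); the build (finishes hour 6). The controlling bound is hour 9, so staging deploy finishes at 9 + 1 = hour 10.
Load testing waits on staging deploy (finishes hour 10); integration testing (finishes hour 9, plus 2-hour gap → hour 11). The latest of these is hour 11, which is the earliest load testing can start.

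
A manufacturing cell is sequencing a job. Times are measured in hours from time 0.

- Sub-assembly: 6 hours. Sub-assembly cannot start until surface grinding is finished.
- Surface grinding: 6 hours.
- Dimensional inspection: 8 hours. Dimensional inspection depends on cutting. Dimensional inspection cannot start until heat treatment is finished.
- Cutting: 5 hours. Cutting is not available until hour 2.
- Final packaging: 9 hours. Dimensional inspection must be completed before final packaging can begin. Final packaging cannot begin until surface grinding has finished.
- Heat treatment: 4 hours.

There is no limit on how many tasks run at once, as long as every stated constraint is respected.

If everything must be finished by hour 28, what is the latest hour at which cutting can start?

Final packaging has no dependents, so it just needs to finish by hour 28. Starting by 28 − 9 = hour 19 achieves that.
Dimensional inspection feeds into final packaging (must start by hour 19); so dimensional inspection must finish by hour 19 and therefore start by hour 11.
Cutting must finish before dimensional inspection (must start by hour 11). With a 5-hour duration, cutting must start by 11 − 5 = hour 6.

6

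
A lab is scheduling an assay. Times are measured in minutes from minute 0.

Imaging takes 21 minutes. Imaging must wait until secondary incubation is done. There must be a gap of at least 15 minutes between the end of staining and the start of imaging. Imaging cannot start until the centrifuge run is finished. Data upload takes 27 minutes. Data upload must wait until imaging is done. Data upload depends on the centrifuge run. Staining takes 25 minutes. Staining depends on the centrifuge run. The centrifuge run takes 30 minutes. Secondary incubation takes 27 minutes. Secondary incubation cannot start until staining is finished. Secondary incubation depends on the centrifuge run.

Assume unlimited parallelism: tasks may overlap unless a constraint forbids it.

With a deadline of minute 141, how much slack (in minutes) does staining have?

11

The centrifuge run has no prerequisites, so it starts at minute 0 and finishes at minute 30.
Staining waits on the centrifuge run (finishes minute 30), so it starts at minute 30 and finishes at 30 + 25 = minute 55.

Working backward from the deadline:
Data upload must finish by minute 141; it takes 27 minutes, so it must start by 141 − 27 = minute 114.
Imaging feeds into data upload (must start by minute 114); so imaging must finish by minute 114 and therefore start by minute 93.
Secondary incubation feeds into imaging (must start by minute 93); so secondary incubation must finish by minute 93 and therefore start by minute 66.
For staining: secondary incubation (must start by minute 66); imaging (must start by minute 93, minus 15-minute gap → minute 78). The most restrictive is minute 66; with a 25-minute duration, staining must start by minute 41.
So staining can start as early as minute 30 and as late as minute 41, giving 41 − 30 = 11 minutes of slack.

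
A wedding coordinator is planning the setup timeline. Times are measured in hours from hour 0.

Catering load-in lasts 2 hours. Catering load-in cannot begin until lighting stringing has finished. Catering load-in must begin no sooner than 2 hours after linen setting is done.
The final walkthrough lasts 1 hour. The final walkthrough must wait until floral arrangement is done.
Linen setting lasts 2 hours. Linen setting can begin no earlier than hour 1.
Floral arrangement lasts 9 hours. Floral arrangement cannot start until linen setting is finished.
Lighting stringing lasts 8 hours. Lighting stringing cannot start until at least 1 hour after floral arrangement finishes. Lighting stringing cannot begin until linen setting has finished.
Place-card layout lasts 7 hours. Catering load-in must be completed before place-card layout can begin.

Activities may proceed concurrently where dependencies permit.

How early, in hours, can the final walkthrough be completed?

Linen setting cannot begin until its own release at hour 1. It runs from hour 1 to 1 + 2 = hour 3.
Floral arrangement cannot begin until linen setting (finishes hour 3). It runs from hour 3 to 3 + 9 = hour 12.
The final walkthrough waits on floral arrangement (finishes hour 12), so it starts at hour 12 and finishes at 12 + 1 = hour 13.

13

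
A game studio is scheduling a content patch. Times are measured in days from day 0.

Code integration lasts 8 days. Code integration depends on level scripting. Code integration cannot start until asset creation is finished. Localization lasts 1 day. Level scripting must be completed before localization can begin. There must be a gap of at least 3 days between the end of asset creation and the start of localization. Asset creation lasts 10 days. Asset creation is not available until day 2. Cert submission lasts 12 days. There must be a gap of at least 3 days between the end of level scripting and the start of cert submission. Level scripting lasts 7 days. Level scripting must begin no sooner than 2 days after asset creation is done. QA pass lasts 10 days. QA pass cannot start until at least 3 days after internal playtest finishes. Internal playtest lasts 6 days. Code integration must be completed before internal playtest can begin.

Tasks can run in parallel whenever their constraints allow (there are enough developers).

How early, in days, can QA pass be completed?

Asset creation cannot begin until its own release at day 2. It runs from day 2 to 2 + 10 = day 12.
Level scripting waits on asset creation (finishes day 12, plus 2-day gap → day 14), so it starts at day 14 and finishes at 14 + 7 = day 21.
Code integration cannot start until level scripting (finishes day 21); asset creation (finishes day 12). The controlling bound is day 21, so code integration finishes at 21 + 8 = day 29.
After code integration (finishes day 29), internal playtest can start at day 29 and finishes at day 35.
After internal playtest (finishes day 35, plus 3-day gap → day 38), QA pass can start at day 38 and finishes at day 48.

48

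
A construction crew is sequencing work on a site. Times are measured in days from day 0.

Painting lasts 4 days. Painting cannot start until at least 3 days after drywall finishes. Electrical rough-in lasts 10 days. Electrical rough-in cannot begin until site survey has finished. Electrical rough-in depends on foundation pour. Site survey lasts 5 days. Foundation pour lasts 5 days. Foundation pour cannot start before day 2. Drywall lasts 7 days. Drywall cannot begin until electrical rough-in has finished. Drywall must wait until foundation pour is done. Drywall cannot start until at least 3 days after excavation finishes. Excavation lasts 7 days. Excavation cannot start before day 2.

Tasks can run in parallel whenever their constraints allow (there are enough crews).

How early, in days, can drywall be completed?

Foundation pour waits on its own release at day 2, so it starts at day 2 and finishes at 2 + 5 = day 7.
After its own release at day 2, excavation can start at day 2 and finishes at day 9.
Nothing blocks site survey, so it runs from day 0 to day 5.
For electrical rough-in: site survey (finishes day 5); foundation pour (finishes day 7). Taking the maximum gives a start of day 7, and it finishes at 7 + 10 = day 17.
Drywall cannot start until electrical rough-in (finishes day 17); foundation pour (finishes day 7); excavation (finishes day 9, plus 3-day gap → day 12). The controlling bound is day 17, so drywall finishes at 17 + 7 = day 24.

24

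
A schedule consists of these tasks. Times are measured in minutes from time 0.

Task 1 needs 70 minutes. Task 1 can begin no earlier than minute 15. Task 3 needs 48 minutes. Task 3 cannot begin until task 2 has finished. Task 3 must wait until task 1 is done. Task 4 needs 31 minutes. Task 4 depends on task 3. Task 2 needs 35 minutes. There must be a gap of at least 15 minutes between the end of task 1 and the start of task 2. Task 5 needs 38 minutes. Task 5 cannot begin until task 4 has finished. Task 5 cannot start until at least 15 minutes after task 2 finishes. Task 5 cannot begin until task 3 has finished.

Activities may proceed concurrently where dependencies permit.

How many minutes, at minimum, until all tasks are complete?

252

After its own release at minute 15, task 1 can start at minute 15 and finishes at minute 85.
After task 1 (finishes minute 85, plus 15-minute gap → minute 100), task 2 can start at minute 100 and finishes at minute 135.
Task 3 needs all of task 2 (finishes minute 135); task 1 (finishes minute 85). That puts its earliest start at minute 135; it finishes at 135 + 48 = minute 183.
Task 4 cannot begin until task 3 (finishes minute 183). It runs from minute 183 to 183 + 31 = minute 214.
Task 5 needs all of task 4 (finishes minute 214); task 2 (finishes minute 135, plus 15-minute gap → minute 150); task 3 (finishes minute 183). That puts its earliest start at minute 214; it finishes at 214 + 38 = minute 252.
All tasks are finished once the last one completes. Finish times: Task 1 at 85, Task 2 at 135, Task 3 at 183, Task 4 at 214, Task 5 at 252. The latest is minute 252.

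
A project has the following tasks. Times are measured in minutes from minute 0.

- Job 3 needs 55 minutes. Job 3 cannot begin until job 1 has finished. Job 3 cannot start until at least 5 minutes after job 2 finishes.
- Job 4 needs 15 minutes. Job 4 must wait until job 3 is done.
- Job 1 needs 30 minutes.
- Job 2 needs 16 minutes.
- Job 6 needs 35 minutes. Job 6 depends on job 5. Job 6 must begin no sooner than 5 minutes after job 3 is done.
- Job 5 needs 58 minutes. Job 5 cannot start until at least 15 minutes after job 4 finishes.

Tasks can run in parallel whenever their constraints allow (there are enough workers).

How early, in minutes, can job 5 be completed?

Job 2 has no prerequisites, so it starts at minute 0 and finishes at minute 16.
Nothing blocks job 1, so it runs from minute 0 to minute 30.
Job 3 has to wait for job 1 (finishes minute 30); job 2 (finishes minute 16, plus 5-minute gap → minute 21). The latest of these is minute 30, so job 3 runs minute 30 to 30 + 55 = minute 85.
Job 4 waits on job 3 (finishes minute 85), so it starts at minute 85 and finishes at 85 + 15 = minute 100.
Job 5 cannot begin until job 4 (finishes minute 100, plus 15-minute gap → minute 115). It runs from minute 115 to 115 + 58 = minute 173.

173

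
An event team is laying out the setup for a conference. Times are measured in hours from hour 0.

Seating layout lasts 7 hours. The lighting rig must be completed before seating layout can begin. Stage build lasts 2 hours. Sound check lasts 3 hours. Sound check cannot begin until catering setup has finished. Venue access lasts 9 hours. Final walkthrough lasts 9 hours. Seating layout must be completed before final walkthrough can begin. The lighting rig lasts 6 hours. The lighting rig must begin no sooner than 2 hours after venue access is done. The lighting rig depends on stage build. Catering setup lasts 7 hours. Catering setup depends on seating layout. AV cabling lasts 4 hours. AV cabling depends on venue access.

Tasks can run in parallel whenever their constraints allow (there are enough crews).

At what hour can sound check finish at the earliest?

34

Stage build has no prerequisites, so it starts at hour 0 and finishes at hour 2.
Nothing blocks venue access, so it runs from hour 0 to hour 9.
For the lighting rig: venue access (finishes hour 9, plus 2-hour gap → hour 11); stage build (finishes hour 2). Taking the maximum gives a start of hour 11, and it finishes at 11 + 6 = hour 17.
After the lighting rig (finishes hour 17), seating layout can start at hour 17 and finishes at hour 24.
After seating layout (finishes hour 24), catering setup can start at hour 24 and finishes at hour 31.
Sound check cannot begin until catering setup (finishes hour 31). It runs from hour 31 to 31 + 3 = hour 34.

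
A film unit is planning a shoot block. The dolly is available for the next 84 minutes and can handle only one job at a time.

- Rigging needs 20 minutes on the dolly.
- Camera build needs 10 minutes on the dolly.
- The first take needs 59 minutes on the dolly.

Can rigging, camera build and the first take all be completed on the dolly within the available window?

Running back to back, the jobs need 20 + 10 + 59 = 89 minutes on the dolly.
Since 89 > 84, they cannot all fit.

No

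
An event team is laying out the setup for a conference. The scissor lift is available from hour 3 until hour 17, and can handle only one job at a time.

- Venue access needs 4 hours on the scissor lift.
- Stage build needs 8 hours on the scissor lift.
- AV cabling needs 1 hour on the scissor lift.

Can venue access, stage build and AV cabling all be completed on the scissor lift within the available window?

The scissor lift window is 17 − 3 = 14 hours.
Running back to back, the jobs need 4 + 8 + 1 = 13 hours on the scissor lift.
Since 13 ≤ 14, they fit within the window.

Yes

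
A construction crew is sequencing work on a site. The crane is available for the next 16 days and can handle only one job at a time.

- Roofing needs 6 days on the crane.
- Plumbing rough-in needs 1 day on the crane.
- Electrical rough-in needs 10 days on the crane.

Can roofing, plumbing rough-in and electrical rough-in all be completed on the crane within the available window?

Running back to back, the jobs need 6 + 1 + 10 = 17 days on the crane.
Since 17 > 16, they cannot all fit.

No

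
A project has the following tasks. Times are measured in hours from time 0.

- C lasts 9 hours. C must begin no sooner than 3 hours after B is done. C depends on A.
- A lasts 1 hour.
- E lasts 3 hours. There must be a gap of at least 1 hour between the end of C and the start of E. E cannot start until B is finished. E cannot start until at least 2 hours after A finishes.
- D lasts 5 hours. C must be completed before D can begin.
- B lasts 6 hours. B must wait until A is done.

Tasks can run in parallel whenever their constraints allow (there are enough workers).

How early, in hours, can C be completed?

19

A has no prerequisites, so it starts at hour 0 and finishes at hour 1.
B waits on A (finishes hour 1), so it starts at hour 1 and finishes at 1 + 6 = hour 7.
C cannot start until B (finishes hour 7, plus 3-hour gap → hour 10); A (finishes hour 1). The controlling bound is hour 10, so C finishes at 10 + 9 = hour 19.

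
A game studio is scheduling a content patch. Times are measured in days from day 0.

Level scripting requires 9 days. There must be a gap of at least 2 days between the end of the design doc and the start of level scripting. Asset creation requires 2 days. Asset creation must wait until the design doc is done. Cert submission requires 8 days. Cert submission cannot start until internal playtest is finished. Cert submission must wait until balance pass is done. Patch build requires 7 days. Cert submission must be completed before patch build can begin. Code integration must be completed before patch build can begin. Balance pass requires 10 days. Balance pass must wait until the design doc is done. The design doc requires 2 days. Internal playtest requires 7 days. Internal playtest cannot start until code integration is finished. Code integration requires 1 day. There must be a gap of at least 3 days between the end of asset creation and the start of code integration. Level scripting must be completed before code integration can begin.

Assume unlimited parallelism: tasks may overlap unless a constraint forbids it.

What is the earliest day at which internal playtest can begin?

The design doc has no prerequisites, so it starts at day 0 and finishes at day 2.
Level scripting cannot begin until the design doc (finishes day 2, plus 2-day gap → day 4). It runs from day 4 to 4 + 9 = day 13.
Asset creation waits on the design doc (finishes day 2), so it starts at day 2 and finishes at 2 + 2 = day 4.
Code integration cannot start until asset creation (finishes day 4, plus 3-day gap → day 7); level scripting (finishes day 13). The controlling bound is day 13, so code integration finishes at 13 + 1 = day 14.
Internal playtest waits on code integration (finishes day 14), so the earliest it can start is day 14.

14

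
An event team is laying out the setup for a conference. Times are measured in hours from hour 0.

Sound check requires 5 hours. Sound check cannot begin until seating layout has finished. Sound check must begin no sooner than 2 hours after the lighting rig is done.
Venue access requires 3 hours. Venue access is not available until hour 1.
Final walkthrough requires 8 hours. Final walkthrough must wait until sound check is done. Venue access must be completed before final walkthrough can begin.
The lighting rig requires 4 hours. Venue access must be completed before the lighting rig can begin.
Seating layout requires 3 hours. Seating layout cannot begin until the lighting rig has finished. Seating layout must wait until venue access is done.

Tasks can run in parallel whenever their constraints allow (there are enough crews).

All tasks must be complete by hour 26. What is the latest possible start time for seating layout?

Final walkthrough must finish by hour 26; it takes 8 hours, so it must start by 26 − 8 = hour 18.
Sound check feeds into final walkthrough (must start by hour 18); so sound check must finish by hour 18 and therefore start by hour 13.
Seating layout feeds into sound check (must start by hour 13); so seating layout must finish by hour 13 and therefore start by hour 10.

10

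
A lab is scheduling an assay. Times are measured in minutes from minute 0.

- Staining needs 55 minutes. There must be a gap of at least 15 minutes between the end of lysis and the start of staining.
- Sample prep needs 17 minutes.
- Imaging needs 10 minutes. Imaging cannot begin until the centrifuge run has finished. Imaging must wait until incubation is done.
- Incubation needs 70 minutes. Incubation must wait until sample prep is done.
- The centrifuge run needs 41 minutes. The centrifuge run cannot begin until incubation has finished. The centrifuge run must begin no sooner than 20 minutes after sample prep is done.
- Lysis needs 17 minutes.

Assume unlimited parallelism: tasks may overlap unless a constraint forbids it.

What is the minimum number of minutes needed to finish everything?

Nothing blocks lysis, so it runs from minute 0 to minute 17.
Staining waits on lysis (finishes minute 17, plus 15-minute gap → minute 32), so it starts at minute 32 and finishes at 32 + 55 = minute 87.
Sample prep can start immediately at minute 0; it finishes at minute 17.
Incubation waits on sample prep (finishes minute 17), so it starts at minute 17 and finishes at 17 + 70 = minute 87.
The centrifuge run needs all of incubation (finishes minute 87); sample prep (finishes minute 17, plus 20-minute gap → minute 37). That puts its earliest start at minute 87; it finishes at 87 + 41 = minute 128.
Imaging needs all of the centrifuge run (finishes minute 128); incubation (finishes minute 87). That puts its earliest start at minute 128; it finishes at 128 + 10 = minute 138.
All tasks are finished once the last one completes. Finish times: Sample prep at 17, Lysis at 17, Incubation at 87, The centrifuge run at 128, Staining at 87, Imaging at 138. The latest is minute 138.

138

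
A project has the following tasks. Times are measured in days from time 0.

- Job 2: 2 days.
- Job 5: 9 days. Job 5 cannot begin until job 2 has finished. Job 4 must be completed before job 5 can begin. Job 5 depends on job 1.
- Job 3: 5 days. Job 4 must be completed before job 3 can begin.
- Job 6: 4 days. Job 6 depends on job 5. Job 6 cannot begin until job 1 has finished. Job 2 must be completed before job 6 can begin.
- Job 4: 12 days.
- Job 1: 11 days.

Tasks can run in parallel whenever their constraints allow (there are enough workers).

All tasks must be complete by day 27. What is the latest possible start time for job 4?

2

Job 6 has no dependents, so it just needs to finish by day 27. Starting by 27 − 4 = day 23 achieves that.
Job 5 must finish before job 6 (must start by day 23). With a 9-day duration, job 5 must start by 23 − 9 = day 14.
Job 3 must finish by day 27; it takes 5 days, so it must start by 27 − 5 = day 22.
For job 4: job 3 (must start by day 22); job 5 (must start by day 14). The most restrictive is day 14; with a 12-day duration, job 4 must start by day 2.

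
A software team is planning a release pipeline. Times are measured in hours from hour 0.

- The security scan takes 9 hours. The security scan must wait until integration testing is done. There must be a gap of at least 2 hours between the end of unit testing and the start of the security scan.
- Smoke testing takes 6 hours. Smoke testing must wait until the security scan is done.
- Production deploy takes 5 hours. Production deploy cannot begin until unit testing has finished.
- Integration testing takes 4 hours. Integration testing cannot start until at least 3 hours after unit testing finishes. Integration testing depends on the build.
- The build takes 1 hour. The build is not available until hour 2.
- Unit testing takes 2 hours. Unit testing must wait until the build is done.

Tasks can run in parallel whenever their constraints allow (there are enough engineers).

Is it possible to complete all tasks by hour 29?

Yes

After its own release at hour 2, the build can start at hour 2 and finishes at hour 3.
Unit testing cannot begin until the build (finishes hour 3). It runs from hour 3 to 3 + 2 = hour 5.
Production deploy waits on unit testing (finishes hour 5), so it starts at hour 5 and finishes at 5 + 5 = hour 10.
Integration testing has to wait for unit testing (finishes hour 5, plus 3-hour gap → hour 8); the build (finishes hour 3). The latest of these is hour 8, so integration testing runs hour 8 to 8 + 4 = hour 12.
The security scan has to wait for integration testing (finishes hour 12); unit testing (finishes hour 5, plus 2-hour gap → hour 7). The latest of these is hour 12, so the security scan runs hour 12 to 12 + 9 = hour 21.
Smoke testing waits on the security scan (finishes hour 21), so it starts at hour 21 and finishes at 21 + 6 = hour 27.
Every task is finished by hour 27, which is no later than the deadline of 29, so the schedule is feasible.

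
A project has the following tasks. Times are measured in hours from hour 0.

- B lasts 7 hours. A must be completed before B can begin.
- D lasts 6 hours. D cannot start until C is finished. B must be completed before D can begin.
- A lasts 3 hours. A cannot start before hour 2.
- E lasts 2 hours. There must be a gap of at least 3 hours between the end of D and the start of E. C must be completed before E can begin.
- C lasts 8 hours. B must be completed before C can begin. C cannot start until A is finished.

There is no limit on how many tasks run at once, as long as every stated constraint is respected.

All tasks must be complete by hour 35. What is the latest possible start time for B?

To finish by hour 35, E (duration 2) must start no later than hour 33.
D feeds into E (must start by hour 33, minus 3-hour gap → hour 30); so D must finish by hour 30 and therefore start by hour 24.
C has several dependents: D (must start by hour 24); E (must start by hour 33). The earliest of those limits is hour 24, so C must start by 24 − 8 = hour 16.
For B: C (must start by hour 16); D (must start by hour 24). The most restrictive is hour 16; with a 7-hour duration, B must start by hour 9.

9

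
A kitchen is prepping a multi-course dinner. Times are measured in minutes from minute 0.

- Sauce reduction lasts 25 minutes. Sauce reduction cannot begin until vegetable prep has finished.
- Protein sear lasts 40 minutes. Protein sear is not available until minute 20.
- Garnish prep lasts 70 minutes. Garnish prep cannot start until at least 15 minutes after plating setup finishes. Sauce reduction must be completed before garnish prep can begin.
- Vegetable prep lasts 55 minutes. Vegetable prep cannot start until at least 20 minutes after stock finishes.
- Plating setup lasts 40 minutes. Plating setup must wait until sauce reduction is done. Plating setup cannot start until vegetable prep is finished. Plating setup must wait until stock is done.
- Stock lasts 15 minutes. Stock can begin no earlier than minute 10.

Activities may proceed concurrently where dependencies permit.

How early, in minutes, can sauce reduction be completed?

Stock cannot begin until its own release at minute 10. It runs from minute 10 to 10 + 15 = minute 25.
Vegetable prep cannot begin until stock (finishes minute 25, plus 20-minute gap → minute 45). It runs from minute 45 to 45 + 55 = minute 100.
Sauce reduction cannot begin until vegetable prep (finishes minute 100). It runs from minute 100 to 100 + 25 = minute 125.

125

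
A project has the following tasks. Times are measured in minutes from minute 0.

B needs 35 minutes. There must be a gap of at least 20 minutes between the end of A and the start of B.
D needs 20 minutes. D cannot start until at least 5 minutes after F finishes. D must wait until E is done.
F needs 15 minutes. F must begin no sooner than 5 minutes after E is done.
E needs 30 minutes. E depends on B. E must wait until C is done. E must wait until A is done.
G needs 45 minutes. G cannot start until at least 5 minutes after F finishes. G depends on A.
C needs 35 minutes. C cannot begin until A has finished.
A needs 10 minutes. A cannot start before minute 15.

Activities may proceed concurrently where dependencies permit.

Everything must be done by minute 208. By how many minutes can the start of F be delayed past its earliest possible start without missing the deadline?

28

A cannot begin until its own release at minute 15. It runs from minute 15 to 15 + 10 = minute 25.
C waits on A (finishes minute 25), so it starts at minute 25 and finishes at 25 + 35 = minute 60.
After A (finishes minute 25, plus 20-minute gap → minute 45), B can start at minute 45 and finishes at minute 80.
E cannot start until B (finishes minute 80); C (finishes minute 60); A (finishes minute 25). The controlling bound is minute 80, so E finishes at 80 + 30 = minute 110.
F waits on E (finishes minute 110, plus 5-minute gap → minute 115), so it starts at minute 115 and finishes at 115 + 15 = minute 130.

Working backward from the deadline:
D must finish by minute 208; it takes 20 minutes, so it must start by 208 − 20 = minute 188.
G has no dependents, so it just needs to finish by minute 208. Starting by 208 − 45 = minute 163 achieves that.
F must finish in time for D (must start by minute 188, minus 5-minute gap → minute 183); G (must start by minute 163, minus 5-minute gap → minute 158). The tightest is minute 158, so F must start by 158 − 15 = minute 143.
So F can start as early as minute 115 and as late as minute 143, giving 143 − 115 = 28 minutes of slack.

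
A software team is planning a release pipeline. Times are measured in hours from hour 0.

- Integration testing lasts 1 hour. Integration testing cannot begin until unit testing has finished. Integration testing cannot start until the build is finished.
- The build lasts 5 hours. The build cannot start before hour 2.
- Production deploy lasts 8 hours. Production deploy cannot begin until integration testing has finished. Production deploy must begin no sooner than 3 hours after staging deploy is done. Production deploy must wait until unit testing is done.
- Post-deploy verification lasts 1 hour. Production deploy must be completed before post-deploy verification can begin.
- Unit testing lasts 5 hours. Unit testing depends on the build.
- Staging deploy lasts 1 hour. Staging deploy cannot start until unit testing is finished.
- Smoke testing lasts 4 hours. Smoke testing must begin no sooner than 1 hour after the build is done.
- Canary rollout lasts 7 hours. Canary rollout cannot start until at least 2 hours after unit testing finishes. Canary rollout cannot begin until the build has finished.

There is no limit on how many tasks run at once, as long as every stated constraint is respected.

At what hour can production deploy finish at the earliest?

After its own release at hour 2, the build can start at hour 2 and finishes at hour 7.
After the build (finishes hour 7), unit testing can start at hour 7 and finishes at hour 12.
Staging deploy waits on unit testing (finishes hour 12), so it starts at hour 12 and finishes at 12 + 1 = hour 13.
Integration testing needs all of unit testing (finishes hour 12); the build (finishes hour 7). That puts its earliest start at hour 12; it finishes at 12 + 1 = hour 13.
For production deploy: integration testing (finishes hour 13); staging deploy (finishes hour 13, plus 3-hour gap → hour 16); unit testing (finishes hour 12). Taking the maximum gives a start of hour 16, and it finishes at 16 + 8 = hour 24.

24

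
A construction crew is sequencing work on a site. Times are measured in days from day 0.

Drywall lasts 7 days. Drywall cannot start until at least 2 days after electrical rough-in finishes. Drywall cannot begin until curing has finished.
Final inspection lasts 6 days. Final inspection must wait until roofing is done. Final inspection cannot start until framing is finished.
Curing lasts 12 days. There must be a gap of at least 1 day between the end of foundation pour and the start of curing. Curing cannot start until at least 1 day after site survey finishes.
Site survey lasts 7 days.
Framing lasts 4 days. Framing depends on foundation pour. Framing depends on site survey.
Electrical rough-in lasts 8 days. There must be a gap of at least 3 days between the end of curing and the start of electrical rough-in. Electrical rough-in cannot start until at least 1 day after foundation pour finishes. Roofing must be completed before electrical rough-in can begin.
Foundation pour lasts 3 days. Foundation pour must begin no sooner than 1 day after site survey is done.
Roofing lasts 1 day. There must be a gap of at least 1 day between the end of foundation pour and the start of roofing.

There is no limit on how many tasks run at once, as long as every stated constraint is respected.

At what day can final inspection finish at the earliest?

21

Site survey has no prerequisites, so it starts at day 0 and finishes at day 7.
Foundation pour waits on site survey (finishes day 7, plus 1-day gap → day 8), so it starts at day 8 and finishes at 8 + 3 = day 11.
Roofing cannot begin until foundation pour (finishes day 11, plus 1-day gap → day 12). It runs from day 12 to 12 + 1 = day 13.
Framing cannot start until foundation pour (finishes day 11); site survey (finishes day 7). The controlling bound is day 11, so framing finishes at 11 + 4 = day 15.
For final inspection: roofing (finishes day 13); framing (finishes day 15). Taking the maximum gives a start of day 15, and it finishes at 15 + 6 = day 21.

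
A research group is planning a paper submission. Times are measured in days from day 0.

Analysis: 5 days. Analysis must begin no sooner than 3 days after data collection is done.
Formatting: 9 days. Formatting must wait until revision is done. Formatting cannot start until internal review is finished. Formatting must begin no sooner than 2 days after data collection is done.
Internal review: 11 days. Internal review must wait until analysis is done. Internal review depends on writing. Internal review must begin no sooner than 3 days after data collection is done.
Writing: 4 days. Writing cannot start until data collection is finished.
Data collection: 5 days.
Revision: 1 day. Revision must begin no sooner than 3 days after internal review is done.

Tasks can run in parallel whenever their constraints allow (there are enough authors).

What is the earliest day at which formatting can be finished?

Data collection has no prerequisites, so it starts at day 0 and finishes at day 5.
Writing cannot begin until data collection (finishes day 5). It runs from day 5 to 5 + 4 = day 9.
Analysis waits on data collection (finishes day 5, plus 3-day gap → day 8), so it starts at day 8 and finishes at 8 + 5 = day 13.
Internal review needs all of analysis (finishes day 13); writing (finishes day 9); data collection (finishes day 5, plus 3-day gap → day 8). That puts its earliest start at day 13; it finishes at 13 + 11 = day 24.
Revision waits on internal review (finishes day 24, plus 3-day gap → day 27), so it starts at day 27 and finishes at 27 + 1 = day 28.
Formatting has to wait for revision (finishes day 28); internal review (finishes day 24); data collection (finishes day 5, plus 2-day gap → day 7). The latest of these is day 28, so formatting runs day 28 to 28 + 9 = day 37.

37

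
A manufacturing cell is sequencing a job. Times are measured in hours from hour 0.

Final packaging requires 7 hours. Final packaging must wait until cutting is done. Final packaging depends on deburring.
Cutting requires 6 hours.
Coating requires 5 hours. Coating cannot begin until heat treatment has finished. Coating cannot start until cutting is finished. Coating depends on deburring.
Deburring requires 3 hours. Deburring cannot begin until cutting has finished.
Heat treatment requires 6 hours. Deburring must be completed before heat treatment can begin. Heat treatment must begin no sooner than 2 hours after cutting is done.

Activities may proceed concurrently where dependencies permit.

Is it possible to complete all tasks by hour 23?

Yes

Cutting can start immediately at hour 0; it finishes at hour 6.
Deburring waits on cutting (finishes hour 6), so it starts at hour 6 and finishes at 6 + 3 = hour 9.
Final packaging cannot start until cutting (finishes hour 6); deburring (finishes hour 9). The controlling bound is hour 9, so final packaging finishes at 9 + 7 = hour 16.
For heat treatment: deburring (finishes hour 9); cutting (finishes hour 6, plus 2-hour gap → hour 8). Taking the maximum gives a start of hour 9, and it finishes at 9 + 6 = hour 15.
Coating needs all of heat treatment (finishes hour 15); cutting (finishes hour 6); deburring (finishes hour 9). That puts its earliest start at hour 15; it finishes at 15 + 5 = hour 20.
Every task is finished by hour 20, which is no later than the deadline of 23, so the schedule is feasible.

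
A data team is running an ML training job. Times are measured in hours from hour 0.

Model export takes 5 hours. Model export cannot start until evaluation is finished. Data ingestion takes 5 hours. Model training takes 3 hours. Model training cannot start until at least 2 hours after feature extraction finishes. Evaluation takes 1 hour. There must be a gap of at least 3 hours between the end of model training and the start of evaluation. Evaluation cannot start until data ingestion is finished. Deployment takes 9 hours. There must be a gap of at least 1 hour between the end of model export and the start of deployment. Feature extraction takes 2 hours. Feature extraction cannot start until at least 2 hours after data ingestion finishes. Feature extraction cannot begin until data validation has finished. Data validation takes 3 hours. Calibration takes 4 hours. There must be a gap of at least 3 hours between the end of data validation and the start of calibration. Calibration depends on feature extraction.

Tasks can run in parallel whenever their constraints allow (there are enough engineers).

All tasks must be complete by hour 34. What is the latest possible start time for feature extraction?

To finish by hour 34, deployment (duration 9) must start no later than hour 25.
Model export must finish before deployment (must start by hour 25, minus 1-hour gap → hour 24). With a 5-hour duration, model export must start by 24 − 5 = hour 19.
Evaluation must finish before model export (must start by hour 19). With a 1-hour duration, evaluation must start by 19 − 1 = hour 18.
Model training feeds into evaluation (must start by hour 18, minus 3-hour gap → hour 15); so model training must finish by hour 15 and therefore start by hour 12.
To finish by hour 34, calibration (duration 4) must start no later than hour 30.
Feature extraction must finish in time for model training (must start by hour 12, minus 2-hour gap → hour 10); calibration (must start by hour 30). The tightest is hour 10, so feature extraction must start by 10 − 2 = hour 8.

8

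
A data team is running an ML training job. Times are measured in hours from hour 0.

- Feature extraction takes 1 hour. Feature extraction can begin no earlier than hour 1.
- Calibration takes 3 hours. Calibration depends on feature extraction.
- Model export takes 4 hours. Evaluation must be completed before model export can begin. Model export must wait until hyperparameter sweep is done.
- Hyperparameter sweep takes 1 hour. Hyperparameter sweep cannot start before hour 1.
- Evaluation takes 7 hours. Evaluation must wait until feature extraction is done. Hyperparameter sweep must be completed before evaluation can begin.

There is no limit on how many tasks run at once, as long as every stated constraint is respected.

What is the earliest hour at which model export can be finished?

13

Hyperparameter sweep waits on its own release at hour 1, so it starts at hour 1 and finishes at 1 + 1 = hour 2.
Feature extraction cannot begin until its own release at hour 1. It runs from hour 1 to 1 + 1 = hour 2.
Evaluation needs all of feature extraction (finishes hour 2); hyperparameter sweep (finishes hour 2). That puts its earliest start at hour 2; it finishes at 2 + 7 = hour 9.
Model export needs all of evaluation (finishes hour 9); hyperparameter sweep (finishes hour 2). That puts its earliest start at hour 9; it finishes at 9 + 4 = hour 13.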